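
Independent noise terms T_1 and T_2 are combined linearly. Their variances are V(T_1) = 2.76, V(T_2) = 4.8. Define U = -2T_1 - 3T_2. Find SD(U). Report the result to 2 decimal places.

7.36

By independence, V(U) = (-2)²V(T_1) + (-3)²V(T_2)
= (-2)²·2.76 + (-3)²·4.8 = 54.24
SD(U) = √54.24 ≈ 7.36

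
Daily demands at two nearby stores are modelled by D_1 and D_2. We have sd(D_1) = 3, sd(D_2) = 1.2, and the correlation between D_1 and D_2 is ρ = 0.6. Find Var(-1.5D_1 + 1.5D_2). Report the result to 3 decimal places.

Var(D_1) = (3)² = 9;  Var(D_2) = (1.2)² = 1.44
cov(D_1,D_2) = ρ·sd(D_1)·sd(D_2) = 0.6·3·1.2 = 2.16
Var(-1.5D_1 + 1.5D_2) = (-1.5)²·Var(D_1) + (1.5)²·Var(D_2) + 2·(-1.5)·(1.5)·cov(D_1,D_2)
= 2.25·9 + 2.25·1.44 + -4.5·2.16 = 13.77

13.770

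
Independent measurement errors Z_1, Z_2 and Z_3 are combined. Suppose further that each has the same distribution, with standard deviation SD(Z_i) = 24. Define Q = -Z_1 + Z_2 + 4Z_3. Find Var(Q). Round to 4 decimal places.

Var(Z_i) = (24)² = 576
By independence, Var(Q) = (-1)²Var(Z_1) + (1)²Var(Z_2) + (4)²Var(Z_3)
= (-1)²·576 + (1)²·576 + (4)²·576 = 10368

10368.0000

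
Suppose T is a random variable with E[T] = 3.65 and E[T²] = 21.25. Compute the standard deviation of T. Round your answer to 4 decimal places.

2.8156

Var(T) = 21.25 − (3.65)² = 7.9275
σ(T) = √7.9275 ≈ 2.8156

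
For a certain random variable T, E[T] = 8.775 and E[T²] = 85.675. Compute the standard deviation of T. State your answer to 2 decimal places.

V(T) = 85.675 − (8.775)² = 8.674375
SD(T) = √8.674375 ≈ 2.95

2.95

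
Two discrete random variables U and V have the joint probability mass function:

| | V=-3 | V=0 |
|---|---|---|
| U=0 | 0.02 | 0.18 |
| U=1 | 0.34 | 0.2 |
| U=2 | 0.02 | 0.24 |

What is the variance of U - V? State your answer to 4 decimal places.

2.4400

E[U] = 1.06,  E[V] = -1.14,  E[UV] = -1.14
Var(U) = 1.58 − (1.06)² = 0.4564;  Var(V) = 3.42 − (-1.14)² = 2.1204
Cov(U,V) = -1.14 − (1.06)(-1.14) = 0.0684
Var(U - V) = (1)²·0.4564 + (-1)²·2.1204 + 2·(1)·(-1)·0.0684 = 2.44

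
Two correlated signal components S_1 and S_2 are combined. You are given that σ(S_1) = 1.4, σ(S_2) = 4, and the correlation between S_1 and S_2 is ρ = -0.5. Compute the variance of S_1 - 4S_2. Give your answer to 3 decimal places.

V(S_1) = (1.4)² = 1.96;  V(S_2) = (4)² = 16
cov(S_1,S_2) = ρ·σ(S_1)·σ(S_2) = -0.5·1.4·4 = -2.8
V(S_1 - 4S_2) = (1)²·V(S_1) + (-4)²·V(S_2) + 2·(1)·(-4)·cov(S_1,S_2)
= 1·1.96 + 16·16 + -8·-2.8 = 280.36

280.360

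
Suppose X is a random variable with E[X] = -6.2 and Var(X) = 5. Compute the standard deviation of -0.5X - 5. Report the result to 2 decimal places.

1.12

Var(-0.5X - 5) = (-0.5)²·5 = 1.25
sd(-0.5X - 5) = √1.25 ≈ 1.12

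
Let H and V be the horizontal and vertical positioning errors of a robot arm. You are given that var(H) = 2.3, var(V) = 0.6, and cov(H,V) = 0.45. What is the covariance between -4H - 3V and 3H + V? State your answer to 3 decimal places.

-35.250

cov(-4H - 3V, 3H + V) = (-4)(3)var(H) + (-3)(1)var(V) + [(-4)(1) + (-3)(3)]cov(H,V)
= -12·2.3 + -3·0.6 + -13·0.45 = -35.25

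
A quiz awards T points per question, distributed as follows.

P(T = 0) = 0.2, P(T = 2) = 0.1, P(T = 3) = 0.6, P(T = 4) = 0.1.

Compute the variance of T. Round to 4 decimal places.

1.6400

E[T] = (0)(0.2) + (2)(0.1) + (3)(0.6) + (4)(0.1) = 2.4
E[T²] = (0)²(0.2) + (2)²(0.1) + (3)²(0.6) + (4)²(0.1) = 7.4
Var(T) = E[T²] − (E[T])² = 7.4 − (2.4)² = 1.64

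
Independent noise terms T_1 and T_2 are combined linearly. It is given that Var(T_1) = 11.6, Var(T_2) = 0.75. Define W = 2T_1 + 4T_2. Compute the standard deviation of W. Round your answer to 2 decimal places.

7.64

By independence, Var(W) = (2)²Var(T_1) + (4)²Var(T_2)
= (2)²·11.6 + (4)²·0.75 = 58.4
σ(W) = √58.4 ≈ 7.64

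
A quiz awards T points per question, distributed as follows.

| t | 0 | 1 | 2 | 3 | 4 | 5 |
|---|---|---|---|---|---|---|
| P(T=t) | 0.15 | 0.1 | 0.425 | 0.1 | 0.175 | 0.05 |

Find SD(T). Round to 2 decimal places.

1.38

E[T] = (0)(0.15) + (1)(0.1) + (2)(0.425) + (3)(0.1) + (4)(0.175) + (5)(0.05) = 2.2
E[T²] = (0)²(0.15) + (1)²(0.1) + (2)²(0.425) + (3)²(0.1) + (4)²(0.175) + (5)²(0.05) = 6.75
Var(T) = E[T²] − (E[T])² = 6.75 − (2.2)² = 1.91
SD(T) = √1.91 ≈ 1.38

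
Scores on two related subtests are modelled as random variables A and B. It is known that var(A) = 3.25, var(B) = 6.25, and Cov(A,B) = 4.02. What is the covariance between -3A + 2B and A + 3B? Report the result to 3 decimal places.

-0.390

Cov(-3A + 2B, A + 3B) = (-3)(1)var(A) + (2)(3)var(B) + [(-3)(3) + (2)(1)]Cov(A,B)
= -3·3.25 + 6·6.25 + -7·4.02 = -0.39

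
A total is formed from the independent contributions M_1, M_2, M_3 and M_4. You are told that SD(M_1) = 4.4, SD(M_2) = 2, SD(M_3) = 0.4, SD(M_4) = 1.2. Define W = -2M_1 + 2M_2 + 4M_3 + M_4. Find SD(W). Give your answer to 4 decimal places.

var(M_1) = 19.36, var(M_2) = 4, var(M_3) = 0.16, var(M_4) = 1.44
By independence, var(W) = (-2)²var(M_1) + (2)²var(M_2) + (4)²var(M_3) + (1)²var(M_4)
= (-2)²·19.36 + (2)²·4 + (4)²·0.16 + (1)²·1.44 = 97.44
SD(W) = √97.44 ≈ 9.8712

9.8712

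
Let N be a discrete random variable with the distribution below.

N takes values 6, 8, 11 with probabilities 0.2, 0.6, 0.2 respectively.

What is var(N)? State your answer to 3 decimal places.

2.560

E[N] = (6)(0.2) + (8)(0.6) + (11)(0.2) = 8.2
E[N²] = (6)²(0.2) + (8)²(0.6) + (11)²(0.2) = 69.8
var(N) = E[N²] − (E[N])² = 69.8 − (8.2)² = 2.56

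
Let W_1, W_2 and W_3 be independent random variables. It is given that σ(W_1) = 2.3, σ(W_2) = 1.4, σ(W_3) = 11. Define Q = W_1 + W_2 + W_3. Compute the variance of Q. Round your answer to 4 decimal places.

128.2500

Var(W_1) = 5.29, Var(W_2) = 1.96, Var(W_3) = 121
By independence, Var(Q) = (1)²Var(W_1) + (1)²Var(W_2) + (1)²Var(W_3)
= (1)²·5.29 + (1)²·1.96 + (1)²·121 = 128.25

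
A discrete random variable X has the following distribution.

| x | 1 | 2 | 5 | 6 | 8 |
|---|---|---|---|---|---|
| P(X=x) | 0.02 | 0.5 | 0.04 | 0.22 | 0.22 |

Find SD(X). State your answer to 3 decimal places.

E[X] = (1)(0.02) + (2)(0.5) + (5)(0.04) + (6)(0.22) + (8)(0.22) = 4.3
E[X²] = (1)²(0.02) + (2)²(0.5) + (5)²(0.04) + (6)²(0.22) + (8)²(0.22) = 25.02
V(X) = E[X²] − (E[X])² = 25.02 − (4.3)² = 6.53
SD(X) = √6.53 ≈ 2.555

2.555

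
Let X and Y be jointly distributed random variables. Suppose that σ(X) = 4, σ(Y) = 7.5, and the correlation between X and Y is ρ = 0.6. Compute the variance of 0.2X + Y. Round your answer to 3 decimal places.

64.090

Var(X) = (4)² = 16;  Var(Y) = (7.5)² = 56.25
cov(X,Y) = ρ·σ(X)·σ(Y) = 0.6·4·7.5 = 18
Var(0.2X + Y) = (0.2)²·Var(X) + (1)²·Var(Y) + 2·(0.2)·(1)·cov(X,Y)
= 0.04·16 + 1·56.25 + 0.4·18 = 64.09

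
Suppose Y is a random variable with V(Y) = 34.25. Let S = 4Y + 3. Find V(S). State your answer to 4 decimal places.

548.0000

V(4Y + 3) = (4)²·V(Y) = 16·34.25 = 548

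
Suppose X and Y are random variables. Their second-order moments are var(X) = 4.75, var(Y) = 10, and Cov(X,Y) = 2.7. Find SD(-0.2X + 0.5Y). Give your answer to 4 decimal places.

1.4663

var(-0.2X + 0.5Y) = (-0.2)²·var(X) + (0.5)²·var(Y) + 2·(-0.2)·(0.5)·Cov(X,Y)
= 0.04·4.75 + 0.25·10 + -0.2·2.7 = 2.15
SD(-0.2X + 0.5Y) = √2.15 ≈ 1.4663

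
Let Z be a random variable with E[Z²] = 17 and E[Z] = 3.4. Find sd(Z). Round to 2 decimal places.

2.33

Var(Z) = 17 − (3.4)² = 5.44
sd(Z) = √5.44 ≈ 2.33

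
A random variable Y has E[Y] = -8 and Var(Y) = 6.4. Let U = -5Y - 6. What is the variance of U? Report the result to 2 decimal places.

160.00

Var(-5Y - 6) = (-5)²·Var(Y) = 25·6.4 = 160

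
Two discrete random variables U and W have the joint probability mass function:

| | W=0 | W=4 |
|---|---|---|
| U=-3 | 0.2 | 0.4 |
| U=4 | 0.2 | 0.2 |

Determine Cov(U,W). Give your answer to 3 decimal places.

-1.120

E[U] = -0.2,  E[W] = 2.4
E[UW] = -1.6
Cov(U,W) = E[UW] − E[U]E[W] = -1.6 − (-0.2)(2.4) = -1.12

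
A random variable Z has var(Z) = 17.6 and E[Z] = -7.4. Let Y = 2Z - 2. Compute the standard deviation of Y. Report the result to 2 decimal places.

8.39

var(2Z - 2) = (2)²·17.6 = 70.4
SD(Y) = √70.4 ≈ 8.39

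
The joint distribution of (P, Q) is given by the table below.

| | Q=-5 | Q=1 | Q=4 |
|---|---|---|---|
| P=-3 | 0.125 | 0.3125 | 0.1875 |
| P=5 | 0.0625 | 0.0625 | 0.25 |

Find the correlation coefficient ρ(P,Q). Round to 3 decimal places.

0.193

E[P] = 0,  E[Q] = 1.1875
E[PQ] = 2.4375
cov(P,Q) = E[PQ] − E[P]E[Q] = 2.4375 − (0)(1.1875) = 2.4375
V(P) = 15,  V(Q) = 10.65234375
ρ = 2.4375 / √(15·10.65234375) ≈ 0.193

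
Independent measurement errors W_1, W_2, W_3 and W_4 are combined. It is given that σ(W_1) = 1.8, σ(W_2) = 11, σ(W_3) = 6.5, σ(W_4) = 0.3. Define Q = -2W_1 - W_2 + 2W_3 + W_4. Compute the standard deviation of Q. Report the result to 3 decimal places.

V(W_1) = 3.24, V(W_2) = 121, V(W_3) = 42.25, V(W_4) = 0.09
By independence, V(Q) = (-2)²V(W_1) + (-1)²V(W_2) + (2)²V(W_3) + (1)²V(W_4)
= (-2)²·3.24 + (-1)²·121 + (2)²·42.25 + (1)²·0.09 = 303.05
σ(Q) = √303.05 ≈ 17.408

17.408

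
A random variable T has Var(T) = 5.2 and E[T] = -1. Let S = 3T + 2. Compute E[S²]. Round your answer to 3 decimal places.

47.800

E[3T + 2] = 3·-1 + 2 = -1
Var(3T + 2) = (3)²·5.2 = 46.8
E[S²] = Var(S) + (E[S])² = 46.8 + (-1)² = 47.8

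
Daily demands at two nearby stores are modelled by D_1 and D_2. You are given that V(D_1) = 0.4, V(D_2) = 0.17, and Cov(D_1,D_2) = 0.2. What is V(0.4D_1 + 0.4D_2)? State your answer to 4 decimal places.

0.1552

V(0.4D_1 + 0.4D_2) = (0.4)²·V(D_1) + (0.4)²·V(D_2) + 2·(0.4)·(0.4)·Cov(D_1,D_2)
= 0.16·0.4 + 0.16·0.17 + 0.32·0.2 = 0.1552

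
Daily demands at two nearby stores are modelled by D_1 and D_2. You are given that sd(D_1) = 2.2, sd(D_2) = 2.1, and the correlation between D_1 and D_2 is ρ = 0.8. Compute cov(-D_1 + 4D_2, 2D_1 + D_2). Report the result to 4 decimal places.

V(D_1) = (2.2)² = 4.84;  V(D_2) = (2.1)² = 4.41
cov(D_1,D_2) = ρ·sd(D_1)·sd(D_2) = 0.8·2.2·2.1 = 3.696
cov(-D_1 + 4D_2, 2D_1 + D_2) = (-1)(2)V(D_1) + (4)(1)V(D_2) + [(-1)(1) + (4)(2)]cov(D_1,D_2)
= -2·4.84 + 4·4.41 + 7·3.696 = 33.832

33.8320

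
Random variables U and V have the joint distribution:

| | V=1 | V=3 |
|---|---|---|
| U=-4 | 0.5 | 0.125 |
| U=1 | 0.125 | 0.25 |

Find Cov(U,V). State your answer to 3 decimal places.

1.094

E[U] = -2.125,  E[V] = 1.75
E[UV] = -2.625
Cov(U,V) = E[UV] − E[U]E[V] = -2.625 − (-2.125)(1.75) = 1.09375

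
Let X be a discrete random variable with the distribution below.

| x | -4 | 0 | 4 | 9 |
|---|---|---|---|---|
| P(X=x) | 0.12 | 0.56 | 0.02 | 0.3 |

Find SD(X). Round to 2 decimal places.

4.61

E[X] = (-4)(0.12) + (0)(0.56) + (4)(0.02) + (9)(0.3) = 2.3
E[X²] = (-4)²(0.12) + (0)²(0.56) + (4)²(0.02) + (9)²(0.3) = 26.54
V(X) = E[X²] − (E[X])² = 26.54 − (2.3)² = 21.25
SD(X) = √21.25 ≈ 4.61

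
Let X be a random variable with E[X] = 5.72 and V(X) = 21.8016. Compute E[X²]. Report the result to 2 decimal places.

E[X²] = V(X) + (E[X])² = 21.8016 + (5.72)² = 54.52

54.52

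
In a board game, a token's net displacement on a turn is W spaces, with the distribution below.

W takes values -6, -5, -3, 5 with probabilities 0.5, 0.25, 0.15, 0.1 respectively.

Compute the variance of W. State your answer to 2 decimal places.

E[W] = (-6)(0.5) + (-5)(0.25) + (-3)(0.15) + (5)(0.1) = -4.2
E[W²] = (-6)²(0.5) + (-5)²(0.25) + (-3)²(0.15) + (5)²(0.1) = 28.1
Var(W) = E[W²] − (E[W])² = 28.1 − (-4.2)² = 10.46

10.46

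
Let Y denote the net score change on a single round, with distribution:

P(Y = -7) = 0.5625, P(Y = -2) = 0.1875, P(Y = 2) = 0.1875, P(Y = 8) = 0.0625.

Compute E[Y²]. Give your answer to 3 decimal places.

E[Y²] = (-7)²(0.5625) + (-2)²(0.1875) + (2)²(0.1875) + (8)²(0.0625) = 33.0625

33.063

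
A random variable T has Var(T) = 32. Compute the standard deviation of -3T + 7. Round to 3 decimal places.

Var(-3T + 7) = (-3)²·32 = 288
σ(-3T + 7) = √288 ≈ 16.971

16.971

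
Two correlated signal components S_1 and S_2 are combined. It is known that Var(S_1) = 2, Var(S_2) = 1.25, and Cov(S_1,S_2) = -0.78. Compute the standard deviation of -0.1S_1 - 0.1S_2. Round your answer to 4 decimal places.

Var(-0.1S_1 - 0.1S_2) = (-0.1)²·Var(S_1) + (-0.1)²·Var(S_2) + 2·(-0.1)·(-0.1)·Cov(S_1,S_2)
= 0.01·2 + 0.01·1.25 + 0.02·-0.78 = 0.0169
SD(-0.1S_1 - 0.1S_2) = √0.0169 ≈ 0.1300

0.1300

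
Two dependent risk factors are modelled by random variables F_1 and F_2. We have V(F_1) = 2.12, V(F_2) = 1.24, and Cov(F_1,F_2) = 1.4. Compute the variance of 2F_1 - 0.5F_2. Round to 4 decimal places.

V(2F_1 - 0.5F_2) = (2)²·V(F_1) + (-0.5)²·V(F_2) + 2·(2)·(-0.5)·Cov(F_1,F_2)
= 4·2.12 + 0.25·1.24 + -2·1.4 = 5.99

5.9900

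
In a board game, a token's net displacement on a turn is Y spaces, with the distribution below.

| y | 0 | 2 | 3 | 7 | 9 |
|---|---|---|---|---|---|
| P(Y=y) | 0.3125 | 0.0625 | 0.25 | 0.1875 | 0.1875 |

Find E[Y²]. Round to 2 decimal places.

E[Y²] = (0)²(0.3125) + (2)²(0.0625) + (3)²(0.25) + (7)²(0.1875) + (9)²(0.1875) = 26.875

26.88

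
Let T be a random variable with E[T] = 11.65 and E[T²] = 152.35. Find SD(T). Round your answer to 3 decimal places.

4.078

var(T) = 152.35 − (11.65)² = 16.6275
SD(T) = √16.6275 ≈ 4.078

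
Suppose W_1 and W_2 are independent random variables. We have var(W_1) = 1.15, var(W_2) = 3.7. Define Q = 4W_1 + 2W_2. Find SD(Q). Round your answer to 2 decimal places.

5.76

By independence, var(Q) = (4)²var(W_1) + (2)²var(W_2)
= (4)²·1.15 + (2)²·3.7 = 33.2
SD(Q) = √33.2 ≈ 5.76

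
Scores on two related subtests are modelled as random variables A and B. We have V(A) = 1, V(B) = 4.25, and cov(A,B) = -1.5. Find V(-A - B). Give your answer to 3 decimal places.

V(-A - B) = (-1)²·V(A) + (-1)²·V(B) + 2·(-1)·(-1)·cov(A,B)
= 1·1 + 1·4.25 + 2·-1.5 = 2.25

2.250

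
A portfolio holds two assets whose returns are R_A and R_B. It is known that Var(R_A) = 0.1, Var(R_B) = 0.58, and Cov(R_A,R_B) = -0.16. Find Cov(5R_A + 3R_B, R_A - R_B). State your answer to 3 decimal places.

-0.920

Cov(5R_A + 3R_B, R_A - R_B) = (5)(1)Var(R_A) + (3)(-1)Var(R_B) + [(5)(-1) + (3)(1)]Cov(R_A,R_B)
= 5·0.1 + -3·0.58 + -2·-0.16 = -0.92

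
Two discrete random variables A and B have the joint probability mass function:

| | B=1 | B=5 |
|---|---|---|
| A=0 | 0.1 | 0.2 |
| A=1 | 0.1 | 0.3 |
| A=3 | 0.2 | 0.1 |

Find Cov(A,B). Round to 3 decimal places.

-0.720

E[A] = 1.3,  E[B] = 3.4
E[AB] = 3.7
Cov(A,B) = E[AB] − E[A]E[B] = 3.7 − (1.3)(3.4) = -0.72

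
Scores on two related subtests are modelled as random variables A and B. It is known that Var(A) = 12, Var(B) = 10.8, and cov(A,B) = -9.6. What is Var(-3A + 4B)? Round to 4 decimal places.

Var(-3A + 4B) = (-3)²·Var(A) + (4)²·Var(B) + 2·(-3)·(4)·cov(A,B)
= 9·12 + 16·10.8 + -24·-9.6 = 511.2

511.2000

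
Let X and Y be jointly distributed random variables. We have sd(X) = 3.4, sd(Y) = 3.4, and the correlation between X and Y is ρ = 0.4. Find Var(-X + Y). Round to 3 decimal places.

13.872

Var(X) = (3.4)² = 11.56;  Var(Y) = (3.4)² = 11.56
Cov(X,Y) = ρ·sd(X)·sd(Y) = 0.4·3.4·3.4 = 4.624
Var(-X + Y) = (-1)²·Var(X) + (1)²·Var(Y) + 2·(-1)·(1)·Cov(X,Y)
= 1·11.56 + 1·11.56 + -2·4.624 = 13.872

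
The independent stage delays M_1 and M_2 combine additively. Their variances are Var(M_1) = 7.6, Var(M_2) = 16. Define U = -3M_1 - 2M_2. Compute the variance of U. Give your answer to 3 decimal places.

By independence, Var(U) = (-3)²Var(M_1) + (-2)²Var(M_2)
= (-3)²·7.6 + (-2)²·16 = 132.4

132.400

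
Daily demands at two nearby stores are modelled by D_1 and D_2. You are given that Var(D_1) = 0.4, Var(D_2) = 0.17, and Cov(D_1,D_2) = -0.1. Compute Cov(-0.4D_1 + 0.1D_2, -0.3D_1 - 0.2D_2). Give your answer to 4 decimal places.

0.0396

Cov(-0.4D_1 + 0.1D_2, -0.3D_1 - 0.2D_2) = (-0.4)(-0.3)Var(D_1) + (0.1)(-0.2)Var(D_2) + [(-0.4)(-0.2) + (0.1)(-0.3)]Cov(D_1,D_2)
= 0.12·0.4 + -0.02·0.17 + 0.05·-0.1 = 0.0396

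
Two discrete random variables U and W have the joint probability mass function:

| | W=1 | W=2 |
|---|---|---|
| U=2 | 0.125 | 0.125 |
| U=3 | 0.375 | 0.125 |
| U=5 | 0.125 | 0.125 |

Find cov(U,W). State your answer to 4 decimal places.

0.0313

E[U] = 3.25,  E[W] = 1.375
E[UW] = 4.5
cov(U,W) = E[UW] − E[U]E[W] = 4.5 − (3.25)(1.375) = 0.03125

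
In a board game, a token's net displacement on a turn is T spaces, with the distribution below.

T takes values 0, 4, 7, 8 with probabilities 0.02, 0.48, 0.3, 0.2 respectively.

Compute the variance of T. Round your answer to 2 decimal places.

E[T] = (0)(0.02) + (4)(0.48) + (7)(0.3) + (8)(0.2) = 5.62
E[T²] = (0)²(0.02) + (4)²(0.48) + (7)²(0.3) + (8)²(0.2) = 35.18
V(T) = E[T²] − (E[T])² = 35.18 − (5.62)² = 3.5956

3.60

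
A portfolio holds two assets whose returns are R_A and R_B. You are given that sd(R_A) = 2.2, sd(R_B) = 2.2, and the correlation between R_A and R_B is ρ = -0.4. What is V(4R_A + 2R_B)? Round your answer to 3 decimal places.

V(R_A) = (2.2)² = 4.84;  V(R_B) = (2.2)² = 4.84
Cov(R_A,R_B) = ρ·sd(R_A)·sd(R_B) = -0.4·2.2·2.2 = -1.936
V(4R_A + 2R_B) = (4)²·V(R_A) + (2)²·V(R_B) + 2·(4)·(2)·Cov(R_A,R_B)
= 16·4.84 + 4·4.84 + 16·-1.936 = 65.824

65.824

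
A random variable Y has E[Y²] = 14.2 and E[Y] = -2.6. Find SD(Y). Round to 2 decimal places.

2.73

var(Y) = 14.2 − (-2.6)² = 7.44
SD(Y) = √7.44 ≈ 2.73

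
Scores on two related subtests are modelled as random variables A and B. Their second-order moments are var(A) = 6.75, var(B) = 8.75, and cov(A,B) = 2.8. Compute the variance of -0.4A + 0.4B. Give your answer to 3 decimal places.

var(-0.4A + 0.4B) = (-0.4)²·var(A) + (0.4)²·var(B) + 2·(-0.4)·(0.4)·cov(A,B)
= 0.16·6.75 + 0.16·8.75 + -0.32·2.8 = 1.584

1.584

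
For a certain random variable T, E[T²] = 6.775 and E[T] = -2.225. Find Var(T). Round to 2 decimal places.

Var(T) = 6.775 − (-2.225)² = 1.824375

1.82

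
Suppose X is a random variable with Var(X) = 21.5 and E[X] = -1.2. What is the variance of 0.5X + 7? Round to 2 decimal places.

Var(0.5X + 7) = (0.5)²·Var(X) = 0.25·21.5 = 5.375

5.38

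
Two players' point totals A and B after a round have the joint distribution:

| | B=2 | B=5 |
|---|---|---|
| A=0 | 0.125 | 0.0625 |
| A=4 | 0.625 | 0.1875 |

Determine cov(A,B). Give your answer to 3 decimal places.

-0.188

E[A] = 3.25,  E[B] = 2.75
E[AB] = 8.75
cov(A,B) = E[AB] − E[A]E[B] = 8.75 − (3.25)(2.75) = -0.1875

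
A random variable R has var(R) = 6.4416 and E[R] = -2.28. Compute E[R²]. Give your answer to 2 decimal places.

11.64

E[R²] = var(R) + (E[R])² = 6.4416 + (-2.28)² = 11.64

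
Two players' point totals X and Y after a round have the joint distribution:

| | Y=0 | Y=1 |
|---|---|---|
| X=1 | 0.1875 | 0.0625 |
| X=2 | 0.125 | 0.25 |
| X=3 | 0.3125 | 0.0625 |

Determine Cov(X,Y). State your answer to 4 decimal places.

E[X] = 2.125,  E[Y] = 0.375
E[XY] = 0.75
Cov(X,Y) = E[XY] − E[X]E[Y] = 0.75 − (2.125)(0.375) = -0.046875

-0.0469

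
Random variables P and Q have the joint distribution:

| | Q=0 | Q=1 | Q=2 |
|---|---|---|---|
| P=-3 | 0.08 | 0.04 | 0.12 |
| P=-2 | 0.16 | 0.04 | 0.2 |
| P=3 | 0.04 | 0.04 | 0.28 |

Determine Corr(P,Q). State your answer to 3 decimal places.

0.287

E[P] = -0.44,  E[Q] = 1.32
E[PQ] = 0.08
Cov(P,Q) = E[PQ] − E[P]E[Q] = 0.08 − (-0.44)(1.32) = 0.6608
V(P) = 6.8064,  V(Q) = 0.7776
ρ = 0.6608 / √(6.8064·0.7776) ≈ 0.287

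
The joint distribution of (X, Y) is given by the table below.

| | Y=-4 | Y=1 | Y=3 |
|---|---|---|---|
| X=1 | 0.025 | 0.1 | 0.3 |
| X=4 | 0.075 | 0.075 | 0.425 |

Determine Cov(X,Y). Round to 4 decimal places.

E[X] = 2.725,  E[Y] = 1.95
E[XY] = 5.1
Cov(X,Y) = E[XY] − E[X]E[Y] = 5.1 − (2.725)(1.95) = -0.21375

-0.2138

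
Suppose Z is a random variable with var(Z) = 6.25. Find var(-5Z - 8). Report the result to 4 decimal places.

var(-5Z - 8) = (-5)²·var(Z) = 25·6.25 = 156.25

156.2500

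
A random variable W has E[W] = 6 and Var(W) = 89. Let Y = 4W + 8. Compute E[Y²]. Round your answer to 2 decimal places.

E[4W + 8] = 4·6 + 8 = 32
Var(4W + 8) = (4)²·89 = 1424
E[Y²] = Var(Y) + (E[Y])² = 1424 + (32)² = 2448

2448.00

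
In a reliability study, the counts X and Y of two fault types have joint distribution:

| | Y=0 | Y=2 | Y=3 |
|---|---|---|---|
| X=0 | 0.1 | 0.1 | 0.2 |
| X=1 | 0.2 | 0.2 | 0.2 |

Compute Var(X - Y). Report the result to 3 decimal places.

1.960

E[X] = 0.6,  E[Y] = 1.8,  E[XY] = 1
Var(X) = 0.6 − (0.6)² = 0.24;  Var(Y) = 4.8 − (1.8)² = 1.56
Cov(X,Y) = 1 − (0.6)(1.8) = -0.08
Var(X - Y) = (1)²·0.24 + (-1)²·1.56 + 2·(1)·(-1)·-0.08 = 1.96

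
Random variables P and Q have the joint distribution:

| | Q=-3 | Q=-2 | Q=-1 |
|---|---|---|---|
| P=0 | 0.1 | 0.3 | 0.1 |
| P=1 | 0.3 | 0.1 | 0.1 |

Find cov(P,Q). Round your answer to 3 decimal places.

-0.100

E[P] = 0.5,  E[Q] = -2.2
E[PQ] = -1.2
cov(P,Q) = E[PQ] − E[P]E[Q] = -1.2 − (0.5)(-2.2) = -0.1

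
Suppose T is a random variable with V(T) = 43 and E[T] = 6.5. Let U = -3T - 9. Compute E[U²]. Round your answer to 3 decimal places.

1199.250

E[-3T - 9] = -3·6.5 − 9 = -28.5
V(-3T - 9) = (-3)²·43 = 387
E[U²] = V(U) + (E[U])² = 387 + (-28.5)² = 1199.25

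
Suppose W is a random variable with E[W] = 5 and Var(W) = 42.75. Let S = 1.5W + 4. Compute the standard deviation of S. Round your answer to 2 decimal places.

Var(1.5W + 4) = (1.5)²·42.75 = 96.1875
sd(S) = √96.1875 ≈ 9.81

9.81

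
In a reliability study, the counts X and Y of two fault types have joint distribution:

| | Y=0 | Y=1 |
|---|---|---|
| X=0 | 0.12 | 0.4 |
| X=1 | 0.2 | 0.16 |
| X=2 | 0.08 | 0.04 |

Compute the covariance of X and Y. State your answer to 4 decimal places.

E[X] = 0.6,  E[Y] = 0.6
E[XY] = 0.24
Cov(X,Y) = E[XY] − E[X]E[Y] = 0.24 − (0.6)(0.6) = -0.12

-0.1200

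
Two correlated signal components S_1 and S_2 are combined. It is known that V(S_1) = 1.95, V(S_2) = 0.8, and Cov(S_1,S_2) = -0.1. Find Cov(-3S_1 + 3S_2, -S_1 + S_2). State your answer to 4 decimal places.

8.8500

Cov(-3S_1 + 3S_2, -S_1 + S_2) = (-3)(-1)V(S_1) + (3)(1)V(S_2) + [(-3)(1) + (3)(-1)]Cov(S_1,S_2)
= 3·1.95 + 3·0.8 + -6·-0.1 = 8.85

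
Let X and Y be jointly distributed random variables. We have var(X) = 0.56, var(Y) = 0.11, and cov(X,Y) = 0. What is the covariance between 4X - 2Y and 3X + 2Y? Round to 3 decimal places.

6.280

cov(4X - 2Y, 3X + 2Y) = (4)(3)var(X) + (-2)(2)var(Y) + [(4)(2) + (-2)(3)]cov(X,Y)
= 12·0.56 + -4·0.11 + 2·0 = 6.28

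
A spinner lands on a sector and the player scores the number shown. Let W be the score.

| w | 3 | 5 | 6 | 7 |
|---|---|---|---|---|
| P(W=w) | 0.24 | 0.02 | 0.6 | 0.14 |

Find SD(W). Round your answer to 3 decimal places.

E[W] = (3)(0.24) + (5)(0.02) + (6)(0.6) + (7)(0.14) = 5.4
E[W²] = (3)²(0.24) + (5)²(0.02) + (6)²(0.6) + (7)²(0.14) = 31.12
Var(W) = E[W²] − (E[W])² = 31.12 − (5.4)² = 1.96
SD(W) = √1.96 ≈ 1.400

1.400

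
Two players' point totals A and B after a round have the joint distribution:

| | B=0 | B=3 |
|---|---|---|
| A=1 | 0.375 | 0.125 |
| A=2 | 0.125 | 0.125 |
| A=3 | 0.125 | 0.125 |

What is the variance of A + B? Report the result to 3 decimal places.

3.359

E[A] = 1.75,  E[B] = 1.125,  E[AB] = 2.25
var(A) = 3.75 − (1.75)² = 0.6875;  var(B) = 3.375 − (1.125)² = 2.109375
Cov(A,B) = 2.25 − (1.75)(1.125) = 0.28125
var(A + B) = (1)²·0.6875 + (1)²·2.109375 + 2·(1)·(1)·0.28125 = 3.359375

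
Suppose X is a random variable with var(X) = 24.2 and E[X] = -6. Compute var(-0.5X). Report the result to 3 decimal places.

var(-0.5X) = (-0.5)²·var(X) = 0.25·24.2 = 6.05

6.050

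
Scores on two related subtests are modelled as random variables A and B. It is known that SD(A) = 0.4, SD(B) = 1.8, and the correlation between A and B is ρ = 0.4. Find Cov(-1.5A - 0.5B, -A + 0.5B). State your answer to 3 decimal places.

-0.642

Var(A) = (0.4)² = 0.16;  Var(B) = (1.8)² = 3.24
Cov(A,B) = ρ·SD(A)·SD(B) = 0.4·0.4·1.8 = 0.288
Cov(-1.5A - 0.5B, -A + 0.5B) = (-1.5)(-1)Var(A) + (-0.5)(0.5)Var(B) + [(-1.5)(0.5) + (-0.5)(-1)]Cov(A,B)
= 1.5·0.16 + -0.25·3.24 + -0.25·0.288 = -0.642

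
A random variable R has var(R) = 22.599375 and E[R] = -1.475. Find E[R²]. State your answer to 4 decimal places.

24.7750

E[R²] = var(R) + (E[R])² = 22.599375 + (-1.475)² = 24.775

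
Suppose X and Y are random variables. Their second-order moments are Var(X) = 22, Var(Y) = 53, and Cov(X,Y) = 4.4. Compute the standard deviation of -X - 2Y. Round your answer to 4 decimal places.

15.8619

Var(-X - 2Y) = (-1)²·Var(X) + (-2)²·Var(Y) + 2·(-1)·(-2)·Cov(X,Y)
= 1·22 + 4·53 + 4·4.4 = 251.6
SD(-X - 2Y) = √251.6 ≈ 15.8619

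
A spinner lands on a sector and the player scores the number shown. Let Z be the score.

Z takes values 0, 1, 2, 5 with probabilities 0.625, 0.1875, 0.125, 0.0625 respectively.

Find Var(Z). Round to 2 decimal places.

1.69

E[Z] = (0)(0.625) + (1)(0.1875) + (2)(0.125) + (5)(0.0625) = 0.75
E[Z²] = (0)²(0.625) + (1)²(0.1875) + (2)²(0.125) + (5)²(0.0625) = 2.25
Var(Z) = E[Z²] − (E[Z])² = 2.25 − (0.75)² = 1.6875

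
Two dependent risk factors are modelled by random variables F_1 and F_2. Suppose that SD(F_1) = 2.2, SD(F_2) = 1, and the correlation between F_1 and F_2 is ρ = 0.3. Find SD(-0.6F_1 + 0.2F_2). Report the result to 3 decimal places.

1.274

V(F_1) = (2.2)² = 4.84;  V(F_2) = (1)² = 1
Cov(F_1,F_2) = ρ·SD(F_1)·SD(F_2) = 0.3·2.2·1 = 0.66
V(-0.6F_1 + 0.2F_2) = (-0.6)²·V(F_1) + (0.2)²·V(F_2) + 2·(-0.6)·(0.2)·Cov(F_1,F_2)
= 0.36·4.84 + 0.04·1 + -0.24·0.66 = 1.624
SD(-0.6F_1 + 0.2F_2) = √1.624 ≈ 1.274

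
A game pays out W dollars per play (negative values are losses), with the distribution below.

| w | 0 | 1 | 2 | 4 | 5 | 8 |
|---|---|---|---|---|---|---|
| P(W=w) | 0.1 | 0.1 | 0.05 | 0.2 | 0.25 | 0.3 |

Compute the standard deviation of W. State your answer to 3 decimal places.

2.707

E[W] = (0)(0.1) + (1)(0.1) + (2)(0.05) + (4)(0.2) + (5)(0.25) + (8)(0.3) = 4.65
E[W²] = (0)²(0.1) + (1)²(0.1) + (2)²(0.05) + (4)²(0.2) + (5)²(0.25) + (8)²(0.3) = 28.95
V(W) = E[W²] − (E[W])² = 28.95 − (4.65)² = 7.3275
SD(W) = √7.3275 ≈ 2.707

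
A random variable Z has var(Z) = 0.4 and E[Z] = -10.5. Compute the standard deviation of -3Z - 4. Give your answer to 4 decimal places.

var(-3Z - 4) = (-3)²·0.4 = 3.6
σ(-3Z - 4) = √3.6 ≈ 1.8974

1.8974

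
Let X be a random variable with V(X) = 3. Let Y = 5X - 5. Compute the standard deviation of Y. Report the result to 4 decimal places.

V(5X - 5) = (5)²·3 = 75
σ(Y) = √75 ≈ 8.6603

8.6603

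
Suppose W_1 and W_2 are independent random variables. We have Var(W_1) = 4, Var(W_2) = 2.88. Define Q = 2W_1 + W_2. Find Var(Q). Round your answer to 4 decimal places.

By independence, Var(Q) = (2)²Var(W_1) + (1)²Var(W_2)
= (2)²·4 + (1)²·2.88 = 18.88

18.8800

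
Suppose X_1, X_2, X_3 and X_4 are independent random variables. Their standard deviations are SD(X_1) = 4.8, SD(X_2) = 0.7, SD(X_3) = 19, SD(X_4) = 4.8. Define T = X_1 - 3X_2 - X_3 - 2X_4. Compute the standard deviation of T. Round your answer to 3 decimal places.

V(X_1) = 23.04, V(X_2) = 0.49, V(X_3) = 361, V(X_4) = 23.04
By independence, V(T) = (1)²V(X_1) + (-3)²V(X_2) + (-1)²V(X_3) + (-2)²V(X_4)
= (1)²·23.04 + (-3)²·0.49 + (-1)²·361 + (-2)²·23.04 = 480.61
SD(T) = √480.61 ≈ 21.923

21.923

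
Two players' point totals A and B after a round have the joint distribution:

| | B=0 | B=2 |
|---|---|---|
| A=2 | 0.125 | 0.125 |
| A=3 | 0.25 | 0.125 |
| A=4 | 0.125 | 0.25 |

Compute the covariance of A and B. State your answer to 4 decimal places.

E[A] = 3.125,  E[B] = 1
E[AB] = 3.25
Cov(A,B) = E[AB] − E[A]E[B] = 3.25 − (3.125)(1) = 0.125

0.1250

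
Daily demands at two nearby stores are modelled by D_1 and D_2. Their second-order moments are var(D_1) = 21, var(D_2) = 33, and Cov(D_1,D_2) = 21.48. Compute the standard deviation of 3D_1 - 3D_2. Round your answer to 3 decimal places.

var(3D_1 - 3D_2) = (3)²·var(D_1) + (-3)²·var(D_2) + 2·(3)·(-3)·Cov(D_1,D_2)
= 9·21 + 9·33 + -18·21.48 = 99.36
sd(3D_1 - 3D_2) = √99.36 ≈ 9.968

9.968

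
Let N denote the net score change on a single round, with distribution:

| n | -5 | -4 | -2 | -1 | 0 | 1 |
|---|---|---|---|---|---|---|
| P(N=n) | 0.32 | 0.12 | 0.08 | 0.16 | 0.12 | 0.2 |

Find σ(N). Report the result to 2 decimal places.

E[N] = (-5)(0.32) + (-4)(0.12) + (-2)(0.08) + (-1)(0.16) + (0)(0.12) + (1)(0.2) = -2.2
E[N²] = (-5)²(0.32) + (-4)²(0.12) + (-2)²(0.08) + (-1)²(0.16) + (0)²(0.12) + (1)²(0.2) = 10.6
var(N) = E[N²] − (E[N])² = 10.6 − (-2.2)² = 5.76
σ(N) = √5.76 ≈ 2.40

2.40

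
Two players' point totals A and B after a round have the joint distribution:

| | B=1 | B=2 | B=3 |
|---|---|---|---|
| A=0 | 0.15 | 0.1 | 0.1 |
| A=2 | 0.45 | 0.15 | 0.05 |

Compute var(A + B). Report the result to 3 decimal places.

E[A] = 1.3,  E[B] = 1.55,  E[AB] = 1.8
var(A) = 2.6 − (1.3)² = 0.91;  var(B) = 2.95 − (1.55)² = 0.5475
Cov(A,B) = 1.8 − (1.3)(1.55) = -0.215
var(A + B) = (1)²·0.91 + (1)²·0.5475 + 2·(1)·(1)·-0.215 = 1.0275

1.028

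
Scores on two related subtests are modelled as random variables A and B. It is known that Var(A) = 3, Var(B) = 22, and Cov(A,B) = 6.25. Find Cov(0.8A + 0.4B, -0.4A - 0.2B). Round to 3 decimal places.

-4.720

Cov(0.8A + 0.4B, -0.4A - 0.2B) = (0.8)(-0.4)Var(A) + (0.4)(-0.2)Var(B) + [(0.8)(-0.2) + (0.4)(-0.4)]Cov(A,B)
= -0.32·3 + -0.08·22 + -0.32·6.25 = -4.72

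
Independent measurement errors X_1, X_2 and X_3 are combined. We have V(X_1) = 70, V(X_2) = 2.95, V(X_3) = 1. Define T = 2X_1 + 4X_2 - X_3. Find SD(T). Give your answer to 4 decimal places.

18.1163

By independence, V(T) = (2)²V(X_1) + (4)²V(X_2) + (-1)²V(X_3)
= (2)²·70 + (4)²·2.95 + (-1)²·1 = 328.2
SD(T) = √328.2 ≈ 18.1163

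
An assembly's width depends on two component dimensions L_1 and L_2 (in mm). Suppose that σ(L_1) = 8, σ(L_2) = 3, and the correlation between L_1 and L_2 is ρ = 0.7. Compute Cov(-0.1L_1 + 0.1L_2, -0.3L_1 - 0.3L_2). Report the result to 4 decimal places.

var(L_1) = (8)² = 64;  var(L_2) = (3)² = 9
Cov(L_1,L_2) = ρ·σ(L_1)·σ(L_2) = 0.7·8·3 = 16.8
Cov(-0.1L_1 + 0.1L_2, -0.3L_1 - 0.3L_2) = (-0.1)(-0.3)var(L_1) + (0.1)(-0.3)var(L_2) + [(-0.1)(-0.3) + (0.1)(-0.3)]Cov(L_1,L_2)
= 0.03·64 + -0.03·9 + 0·16.8 = 1.65

1.6500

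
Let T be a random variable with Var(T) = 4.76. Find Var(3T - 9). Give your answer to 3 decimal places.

Var(3T - 9) = (3)²·Var(T) = 9·4.76 = 42.84

42.840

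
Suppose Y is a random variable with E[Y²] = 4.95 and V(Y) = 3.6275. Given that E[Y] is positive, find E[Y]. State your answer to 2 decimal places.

(E[Y])² = E[Y²] − V(Y) = 4.95 − 3.6275 = 1.3225
E[Y] = √1.3225 = 1.15

1.15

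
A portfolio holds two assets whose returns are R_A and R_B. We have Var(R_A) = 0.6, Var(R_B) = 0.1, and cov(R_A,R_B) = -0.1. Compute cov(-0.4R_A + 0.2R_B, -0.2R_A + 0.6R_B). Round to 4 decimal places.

0.0880

cov(-0.4R_A + 0.2R_B, -0.2R_A + 0.6R_B) = (-0.4)(-0.2)Var(R_A) + (0.2)(0.6)Var(R_B) + [(-0.4)(0.6) + (0.2)(-0.2)]cov(R_A,R_B)
= 0.08·0.6 + 0.12·0.1 + -0.28·-0.1 = 0.088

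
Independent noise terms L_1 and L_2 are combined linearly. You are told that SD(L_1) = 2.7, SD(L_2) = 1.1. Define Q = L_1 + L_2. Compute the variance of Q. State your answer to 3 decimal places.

Var(L_1) = 7.29, Var(L_2) = 1.21
By independence, Var(Q) = (1)²Var(L_1) + (1)²Var(L_2)
= (1)²·7.29 + (1)²·1.21 = 8.5

8.500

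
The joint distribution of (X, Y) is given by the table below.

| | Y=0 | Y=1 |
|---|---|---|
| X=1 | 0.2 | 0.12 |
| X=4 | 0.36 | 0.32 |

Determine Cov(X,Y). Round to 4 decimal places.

0.0624

E[X] = 3.04,  E[Y] = 0.44
E[XY] = 1.4
Cov(X,Y) = E[XY] − E[X]E[Y] = 1.4 − (3.04)(0.44) = 0.0624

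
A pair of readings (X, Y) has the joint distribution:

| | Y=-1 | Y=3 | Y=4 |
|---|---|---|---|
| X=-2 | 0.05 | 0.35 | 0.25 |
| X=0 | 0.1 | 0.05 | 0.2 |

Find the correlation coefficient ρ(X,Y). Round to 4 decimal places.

-0.1839

E[X] = -1.3,  E[Y] = 2.85
E[XY] = -4
Cov(X,Y) = E[XY] − E[X]E[Y] = -4 − (-1.3)(2.85) = -0.295
Var(X) = 0.91,  Var(Y) = 2.8275
ρ = -0.295 / √(0.91·2.8275) ≈ -0.1839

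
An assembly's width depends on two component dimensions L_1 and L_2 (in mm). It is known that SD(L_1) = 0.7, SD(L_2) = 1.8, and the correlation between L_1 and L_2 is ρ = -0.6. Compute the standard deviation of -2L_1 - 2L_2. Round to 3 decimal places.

2.979

Var(L_1) = (0.7)² = 0.49;  Var(L_2) = (1.8)² = 3.24
cov(L_1,L_2) = ρ·SD(L_1)·SD(L_2) = -0.6·0.7·1.8 = -0.756
Var(-2L_1 - 2L_2) = (-2)²·Var(L_1) + (-2)²·Var(L_2) + 2·(-2)·(-2)·cov(L_1,L_2)
= 4·0.49 + 4·3.24 + 8·-0.756 = 8.872
SD(-2L_1 - 2L_2) = √8.872 ≈ 2.979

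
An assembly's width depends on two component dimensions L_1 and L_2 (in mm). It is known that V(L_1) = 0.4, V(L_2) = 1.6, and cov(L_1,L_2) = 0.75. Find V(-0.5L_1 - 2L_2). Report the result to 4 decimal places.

8.0000

V(-0.5L_1 - 2L_2) = (-0.5)²·V(L_1) + (-2)²·V(L_2) + 2·(-0.5)·(-2)·cov(L_1,L_2)
= 0.25·0.4 + 4·1.6 + 2·0.75 = 8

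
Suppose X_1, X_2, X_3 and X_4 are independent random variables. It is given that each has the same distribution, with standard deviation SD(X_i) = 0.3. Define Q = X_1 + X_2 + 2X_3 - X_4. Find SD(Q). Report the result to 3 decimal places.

0.794

V(X_i) = (0.3)² = 0.09
By independence, V(Q) = (1)²V(X_1) + (1)²V(X_2) + (2)²V(X_3) + (-1)²V(X_4)
= (1)²·0.09 + (1)²·0.09 + (2)²·0.09 + (-1)²·0.09 = 0.63
SD(Q) = √0.63 ≈ 0.794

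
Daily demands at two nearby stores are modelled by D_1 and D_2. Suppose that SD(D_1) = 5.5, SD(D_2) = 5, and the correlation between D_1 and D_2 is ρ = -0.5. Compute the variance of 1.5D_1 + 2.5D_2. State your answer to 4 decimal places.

Var(D_1) = (5.5)² = 30.25;  Var(D_2) = (5)² = 25
Cov(D_1,D_2) = ρ·SD(D_1)·SD(D_2) = -0.5·5.5·5 = -13.75
Var(1.5D_1 + 2.5D_2) = (1.5)²·Var(D_1) + (2.5)²·Var(D_2) + 2·(1.5)·(2.5)·Cov(D_1,D_2)
= 2.25·30.25 + 6.25·25 + 7.5·-13.75 = 121.1875

121.1875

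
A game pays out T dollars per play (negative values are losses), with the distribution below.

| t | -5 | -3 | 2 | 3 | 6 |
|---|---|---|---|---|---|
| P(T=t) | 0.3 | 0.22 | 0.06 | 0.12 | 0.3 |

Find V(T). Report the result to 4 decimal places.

21.5856

E[T] = (-5)(0.3) + (-3)(0.22) + (2)(0.06) + (3)(0.12) + (6)(0.3) = 0.12
E[T²] = (-5)²(0.3) + (-3)²(0.22) + (2)²(0.06) + (3)²(0.12) + (6)²(0.3) = 21.6
V(T) = E[T²] − (E[T])² = 21.6 − (0.12)² = 21.5856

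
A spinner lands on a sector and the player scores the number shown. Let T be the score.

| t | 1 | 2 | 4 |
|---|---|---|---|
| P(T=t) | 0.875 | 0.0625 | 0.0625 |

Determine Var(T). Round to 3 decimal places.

E[T] = (1)(0.875) + (2)(0.0625) + (4)(0.0625) = 1.25
E[T²] = (1)²(0.875) + (2)²(0.0625) + (4)²(0.0625) = 2.125
Var(T) = E[T²] − (E[T])² = 2.125 − (1.25)² = 0.5625

0.563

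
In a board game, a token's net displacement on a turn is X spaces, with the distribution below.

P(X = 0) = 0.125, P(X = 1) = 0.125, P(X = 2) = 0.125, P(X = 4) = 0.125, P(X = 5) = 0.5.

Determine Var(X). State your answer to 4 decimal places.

E[X] = (0)(0.125) + (1)(0.125) + (2)(0.125) + (4)(0.125) + (5)(0.5) = 3.375
E[X²] = (0)²(0.125) + (1)²(0.125) + (2)²(0.125) + (4)²(0.125) + (5)²(0.5) = 15.125
Var(X) = E[X²] − (E[X])² = 15.125 − (3.375)² = 3.734375

3.7344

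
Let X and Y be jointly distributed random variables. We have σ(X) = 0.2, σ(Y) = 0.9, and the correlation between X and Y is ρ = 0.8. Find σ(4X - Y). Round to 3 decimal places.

V(X) = (0.2)² = 0.04;  V(Y) = (0.9)² = 0.81
cov(X,Y) = ρ·σ(X)·σ(Y) = 0.8·0.2·0.9 = 0.144
V(4X - Y) = (4)²·V(X) + (-1)²·V(Y) + 2·(4)·(-1)·cov(X,Y)
= 16·0.04 + 1·0.81 + -8·0.144 = 0.298
σ(4X - Y) = √0.298 ≈ 0.546

0.546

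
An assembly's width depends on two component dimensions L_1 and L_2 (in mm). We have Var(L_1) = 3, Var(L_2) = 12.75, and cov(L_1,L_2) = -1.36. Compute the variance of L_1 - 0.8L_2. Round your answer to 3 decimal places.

13.336

Var(L_1 - 0.8L_2) = (1)²·Var(L_1) + (-0.8)²·Var(L_2) + 2·(1)·(-0.8)·cov(L_1,L_2)
= 1·3 + 0.64·12.75 + -1.6·-1.36 = 13.336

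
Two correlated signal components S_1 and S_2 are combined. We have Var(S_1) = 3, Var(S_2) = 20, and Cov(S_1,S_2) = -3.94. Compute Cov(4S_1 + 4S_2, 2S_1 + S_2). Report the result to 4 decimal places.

Cov(4S_1 + 4S_2, 2S_1 + S_2) = (4)(2)Var(S_1) + (4)(1)Var(S_2) + [(4)(1) + (4)(2)]Cov(S_1,S_2)
= 8·3 + 4·20 + 12·-3.94 = 56.72

56.7200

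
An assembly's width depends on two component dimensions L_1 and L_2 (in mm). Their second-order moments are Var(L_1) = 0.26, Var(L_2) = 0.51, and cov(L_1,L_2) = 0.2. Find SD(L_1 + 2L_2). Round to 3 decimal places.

Var(L_1 + 2L_2) = (1)²·Var(L_1) + (2)²·Var(L_2) + 2·(1)·(2)·cov(L_1,L_2)
= 1·0.26 + 4·0.51 + 4·0.2 = 3.1
SD(L_1 + 2L_2) = √3.1 ≈ 1.761

1.761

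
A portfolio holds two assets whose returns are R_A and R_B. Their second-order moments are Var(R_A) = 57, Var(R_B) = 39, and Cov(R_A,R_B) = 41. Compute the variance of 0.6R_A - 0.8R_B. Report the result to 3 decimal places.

Var(0.6R_A - 0.8R_B) = (0.6)²·Var(R_A) + (-0.8)²·Var(R_B) + 2·(0.6)·(-0.8)·Cov(R_A,R_B)
= 0.36·57 + 0.64·39 + -0.96·41 = 6.12

6.120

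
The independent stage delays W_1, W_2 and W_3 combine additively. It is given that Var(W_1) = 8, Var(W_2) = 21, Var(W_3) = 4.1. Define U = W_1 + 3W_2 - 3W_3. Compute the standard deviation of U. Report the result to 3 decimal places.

15.294

By independence, Var(U) = (1)²Var(W_1) + (3)²Var(W_2) + (-3)²Var(W_3)
= (1)²·8 + (3)²·21 + (-3)²·4.1 = 233.9
sd(U) = √233.9 ≈ 15.294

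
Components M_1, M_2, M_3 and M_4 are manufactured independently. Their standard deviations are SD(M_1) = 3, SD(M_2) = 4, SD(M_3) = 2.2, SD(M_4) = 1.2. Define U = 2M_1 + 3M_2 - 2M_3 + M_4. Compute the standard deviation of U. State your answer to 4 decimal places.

Var(M_1) = 9, Var(M_2) = 16, Var(M_3) = 4.84, Var(M_4) = 1.44
By independence, Var(U) = (2)²Var(M_1) + (3)²Var(M_2) + (-2)²Var(M_3) + (1)²Var(M_4)
= (2)²·9 + (3)²·16 + (-2)²·4.84 + (1)²·1.44 = 200.8
SD(U) = √200.8 ≈ 14.1704

14.1704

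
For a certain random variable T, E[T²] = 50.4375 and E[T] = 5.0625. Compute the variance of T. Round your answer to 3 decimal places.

Var(T) = 50.4375 − (5.0625)² = 24.80859375

24.809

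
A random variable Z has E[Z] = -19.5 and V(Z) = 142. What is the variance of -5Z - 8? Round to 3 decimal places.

V(-5Z - 8) = (-5)²·V(Z) = 25·142 = 3550

3550.000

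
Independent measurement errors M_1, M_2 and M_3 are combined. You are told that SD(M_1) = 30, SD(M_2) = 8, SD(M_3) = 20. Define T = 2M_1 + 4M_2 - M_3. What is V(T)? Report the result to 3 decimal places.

5024.000

V(M_1) = 900, V(M_2) = 64, V(M_3) = 400
By independence, V(T) = (2)²V(M_1) + (4)²V(M_2) + (-1)²V(M_3)
= (2)²·900 + (4)²·64 + (-1)²·400 = 5024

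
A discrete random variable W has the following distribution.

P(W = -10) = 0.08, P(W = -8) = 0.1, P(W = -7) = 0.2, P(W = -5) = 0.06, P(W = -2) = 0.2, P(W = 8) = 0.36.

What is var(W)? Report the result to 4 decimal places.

E[W] = (-10)(0.08) + (-8)(0.1) + (-7)(0.2) + (-5)(0.06) + (-2)(0.2) + (8)(0.36) = -0.82
E[W²] = (-10)²(0.08) + (-8)²(0.1) + (-7)²(0.2) + (-5)²(0.06) + (-2)²(0.2) + (8)²(0.36) = 49.54
var(W) = E[W²] − (E[W])² = 49.54 − (-0.82)² = 48.8676

48.8676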